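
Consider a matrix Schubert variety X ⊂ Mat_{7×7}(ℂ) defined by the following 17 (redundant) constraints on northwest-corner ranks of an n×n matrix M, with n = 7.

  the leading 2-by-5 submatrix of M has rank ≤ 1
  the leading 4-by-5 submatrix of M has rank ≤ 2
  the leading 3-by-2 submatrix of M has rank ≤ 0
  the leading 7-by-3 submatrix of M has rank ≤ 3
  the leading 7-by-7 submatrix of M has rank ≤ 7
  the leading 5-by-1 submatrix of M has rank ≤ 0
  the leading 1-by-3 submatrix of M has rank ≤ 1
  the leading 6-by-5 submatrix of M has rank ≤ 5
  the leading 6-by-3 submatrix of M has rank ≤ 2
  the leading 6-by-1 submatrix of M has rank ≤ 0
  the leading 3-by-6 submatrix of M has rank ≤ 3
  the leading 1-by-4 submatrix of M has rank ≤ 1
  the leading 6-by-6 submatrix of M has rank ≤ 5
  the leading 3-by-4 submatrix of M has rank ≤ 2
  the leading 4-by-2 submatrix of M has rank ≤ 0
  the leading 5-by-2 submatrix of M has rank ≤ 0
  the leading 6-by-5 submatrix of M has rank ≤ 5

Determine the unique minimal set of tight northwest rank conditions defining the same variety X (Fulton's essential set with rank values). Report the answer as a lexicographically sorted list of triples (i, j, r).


Computing R[i][j] = min implied NW-rank bound (n=7, 17 conditions):

  R[1]: 0  0  1  1  1  1  1
  R[2]: 0  0  1  1  1  2  2
  R[3]: 0  0  1  2  2  3  3
  R[4]: 0  0  1  2  2  3  4
  R[5]: 0  0  1  2  3  4  5
  R[6]: 0  1  2  3  4  5  6
  R[7]: 1  2  3  4  5  6  7

reading off 1-entries of Δ²R: w = (3, 6, 4, 7, 5, 2, 1).

D(w) has 14 cells with 4 SE-corners; essential set:

[(2, 5, 1), (4, 5, 2), (5, 2, 0), (6, 1, 0)]


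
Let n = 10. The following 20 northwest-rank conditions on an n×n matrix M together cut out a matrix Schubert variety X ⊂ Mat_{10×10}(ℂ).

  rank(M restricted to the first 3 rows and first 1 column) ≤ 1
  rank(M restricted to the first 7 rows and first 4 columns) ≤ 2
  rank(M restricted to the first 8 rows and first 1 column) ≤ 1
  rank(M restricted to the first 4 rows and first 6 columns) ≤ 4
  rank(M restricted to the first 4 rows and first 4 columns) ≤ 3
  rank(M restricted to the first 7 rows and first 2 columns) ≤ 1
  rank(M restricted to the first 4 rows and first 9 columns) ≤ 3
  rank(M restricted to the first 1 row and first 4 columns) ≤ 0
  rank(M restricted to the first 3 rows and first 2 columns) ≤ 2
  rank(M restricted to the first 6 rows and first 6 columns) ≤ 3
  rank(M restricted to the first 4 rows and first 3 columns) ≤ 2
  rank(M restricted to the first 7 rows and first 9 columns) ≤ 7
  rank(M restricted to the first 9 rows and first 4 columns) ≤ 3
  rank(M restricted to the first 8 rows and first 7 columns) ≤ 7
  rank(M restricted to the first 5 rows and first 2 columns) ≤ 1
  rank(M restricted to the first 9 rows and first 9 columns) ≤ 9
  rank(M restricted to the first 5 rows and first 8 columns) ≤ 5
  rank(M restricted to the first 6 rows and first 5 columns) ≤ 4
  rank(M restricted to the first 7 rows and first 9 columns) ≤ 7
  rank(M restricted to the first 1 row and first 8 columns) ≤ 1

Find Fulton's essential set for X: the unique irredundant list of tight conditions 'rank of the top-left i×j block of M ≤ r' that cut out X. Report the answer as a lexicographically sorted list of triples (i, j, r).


The tightest implied rank at each (i,j), from the 20 conditions:

  R[1]: 0  0  0  0  1  1  1  1  1  1
  R[2]: 1  1  1  1  2  2  2  2  2  2
  R[3]: 1  1  2  2  3  3  3  3  3  3
  R[4]: 1  1  2  2  3  3  3  3  3  4
  R[5]: 1  1  2  2  3  3  4  4  4  5
  R[6]: 1  1  2  2  3  3  4  5  5  6
  R[7]: 1  1  2  2  3  4  5  6  6  7
  R[8]: 1  2  3  3  4  5  6  7  7  8
  R[9]: 1  2  3  3  4  5  6  7  8  9
  R[10]: 1  2  3  4  5  6  7  8  9  10

the unique w with this rank table is (5, 1, 3, 10, 7, 8, 6, 2, 9, 4).

ℓ(w)=20; the 6 essential cells (i,j,r):

[(1, 4, 0), (4, 9, 3), (6, 6, 3), (7, 2, 1), (7, 4, 2), (9, 4, 3)]


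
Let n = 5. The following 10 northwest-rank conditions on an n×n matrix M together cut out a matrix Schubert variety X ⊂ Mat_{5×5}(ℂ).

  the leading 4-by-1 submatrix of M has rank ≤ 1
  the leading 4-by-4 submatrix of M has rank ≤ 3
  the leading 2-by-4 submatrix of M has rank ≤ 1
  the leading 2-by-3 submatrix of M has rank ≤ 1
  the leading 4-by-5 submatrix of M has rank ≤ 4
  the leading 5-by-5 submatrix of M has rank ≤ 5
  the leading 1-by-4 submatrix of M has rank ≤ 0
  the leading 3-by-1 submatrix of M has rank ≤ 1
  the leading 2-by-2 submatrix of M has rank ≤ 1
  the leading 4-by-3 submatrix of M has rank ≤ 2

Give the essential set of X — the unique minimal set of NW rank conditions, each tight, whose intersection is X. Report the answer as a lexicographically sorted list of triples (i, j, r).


Computing R[i][j] = min implied NW-rank bound (n=5, 10 conditions):

  0, 0, 0, 0, 1
  1, 1, 1, 1, 2
  1, 2, 2, 2, 3
  1, 2, 2, 3, 4
  1, 2, 3, 4, 5

hence w(1..5) = (5, 1, 2, 4, 3).

2 SE-corners of the 5-cell Rothe diagram give Ess(w):

[(1, 4, 0), (4, 3, 2)]


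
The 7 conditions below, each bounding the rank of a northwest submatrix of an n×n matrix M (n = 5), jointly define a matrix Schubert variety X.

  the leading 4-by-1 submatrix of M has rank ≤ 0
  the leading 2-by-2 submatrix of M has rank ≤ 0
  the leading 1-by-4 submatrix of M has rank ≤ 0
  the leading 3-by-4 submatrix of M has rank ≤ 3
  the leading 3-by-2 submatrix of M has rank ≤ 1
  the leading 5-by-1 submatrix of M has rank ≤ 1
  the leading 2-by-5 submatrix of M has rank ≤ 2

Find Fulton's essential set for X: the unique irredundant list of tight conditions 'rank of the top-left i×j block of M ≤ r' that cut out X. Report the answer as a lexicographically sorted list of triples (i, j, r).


Propagating the 7 rank bounds to every northwest block:

  row 1: 0 0 0 0 1
  row 2: 0 0 1 1 2
  row 3: 0 1 2 2 3
  row 4: 0 1 2 3 4
  row 5: 1 2 3 4 5

so w = (5, 3, 2, 4, 1).

3 SE-corners of the 8-cell Rothe diagram give Ess(w):

[(1, 4, 0), (2, 2, 0), (4, 1, 0)]


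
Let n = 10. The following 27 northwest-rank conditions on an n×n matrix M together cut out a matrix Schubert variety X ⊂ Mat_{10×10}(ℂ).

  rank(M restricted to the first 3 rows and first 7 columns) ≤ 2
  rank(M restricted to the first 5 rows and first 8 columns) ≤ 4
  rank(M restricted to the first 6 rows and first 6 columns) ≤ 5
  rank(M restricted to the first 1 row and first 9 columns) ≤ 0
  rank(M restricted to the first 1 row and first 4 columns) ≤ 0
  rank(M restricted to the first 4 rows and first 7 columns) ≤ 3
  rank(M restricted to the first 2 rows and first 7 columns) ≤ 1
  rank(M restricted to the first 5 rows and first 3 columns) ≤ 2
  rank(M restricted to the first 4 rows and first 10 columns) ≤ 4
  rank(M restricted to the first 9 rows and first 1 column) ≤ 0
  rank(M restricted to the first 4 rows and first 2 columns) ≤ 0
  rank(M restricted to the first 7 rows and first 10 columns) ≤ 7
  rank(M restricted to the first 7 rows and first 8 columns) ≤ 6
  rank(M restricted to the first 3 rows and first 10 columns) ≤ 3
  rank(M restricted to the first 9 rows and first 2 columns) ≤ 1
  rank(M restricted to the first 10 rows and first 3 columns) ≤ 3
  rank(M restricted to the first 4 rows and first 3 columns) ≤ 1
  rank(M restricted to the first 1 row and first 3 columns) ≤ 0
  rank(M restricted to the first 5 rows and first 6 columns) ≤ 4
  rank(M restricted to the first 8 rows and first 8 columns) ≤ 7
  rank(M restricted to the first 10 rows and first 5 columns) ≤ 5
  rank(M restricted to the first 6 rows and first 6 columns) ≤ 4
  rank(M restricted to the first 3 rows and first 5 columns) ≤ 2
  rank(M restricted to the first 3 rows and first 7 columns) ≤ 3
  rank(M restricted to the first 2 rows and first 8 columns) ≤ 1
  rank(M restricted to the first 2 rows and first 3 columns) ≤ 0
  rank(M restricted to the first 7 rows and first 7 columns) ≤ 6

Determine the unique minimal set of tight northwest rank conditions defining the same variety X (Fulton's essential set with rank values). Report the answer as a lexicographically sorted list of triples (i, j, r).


Reconstructing r_w from the 27 given conditions:

  i=1: 0 0 0 0 0 0 0 0 0 1
  i=2: 0 0 0 1 1 1 1 1 1 2
  i=3: 0 0 1 2 2 2 2 2 2 3
  i=4: 0 0 1 2 3 3 3 3 3 4
  i=5: 0 1 2 3 4 4 4 4 4 5
  i=6: 0 1 2 3 4 4 5 5 5 6
  i=7: 0 1 2 3 4 5 6 6 6 7
  i=8: 0 1 2 3 4 5 6 7 7 8
  i=9: 0 1 2 3 4 5 6 7 8 9
  i=10: 1 2 3 4 5 6 7 8 9 10

second differences of R give the permutation w = (10, 4, 3, 5, 2, 7, 6, 8, 9, 1).

|D(w)|=22, |Ess(w)|=5:

[(1, 9, 0), (2, 3, 0), (4, 2, 0), (6, 6, 4), (9, 1, 0)]


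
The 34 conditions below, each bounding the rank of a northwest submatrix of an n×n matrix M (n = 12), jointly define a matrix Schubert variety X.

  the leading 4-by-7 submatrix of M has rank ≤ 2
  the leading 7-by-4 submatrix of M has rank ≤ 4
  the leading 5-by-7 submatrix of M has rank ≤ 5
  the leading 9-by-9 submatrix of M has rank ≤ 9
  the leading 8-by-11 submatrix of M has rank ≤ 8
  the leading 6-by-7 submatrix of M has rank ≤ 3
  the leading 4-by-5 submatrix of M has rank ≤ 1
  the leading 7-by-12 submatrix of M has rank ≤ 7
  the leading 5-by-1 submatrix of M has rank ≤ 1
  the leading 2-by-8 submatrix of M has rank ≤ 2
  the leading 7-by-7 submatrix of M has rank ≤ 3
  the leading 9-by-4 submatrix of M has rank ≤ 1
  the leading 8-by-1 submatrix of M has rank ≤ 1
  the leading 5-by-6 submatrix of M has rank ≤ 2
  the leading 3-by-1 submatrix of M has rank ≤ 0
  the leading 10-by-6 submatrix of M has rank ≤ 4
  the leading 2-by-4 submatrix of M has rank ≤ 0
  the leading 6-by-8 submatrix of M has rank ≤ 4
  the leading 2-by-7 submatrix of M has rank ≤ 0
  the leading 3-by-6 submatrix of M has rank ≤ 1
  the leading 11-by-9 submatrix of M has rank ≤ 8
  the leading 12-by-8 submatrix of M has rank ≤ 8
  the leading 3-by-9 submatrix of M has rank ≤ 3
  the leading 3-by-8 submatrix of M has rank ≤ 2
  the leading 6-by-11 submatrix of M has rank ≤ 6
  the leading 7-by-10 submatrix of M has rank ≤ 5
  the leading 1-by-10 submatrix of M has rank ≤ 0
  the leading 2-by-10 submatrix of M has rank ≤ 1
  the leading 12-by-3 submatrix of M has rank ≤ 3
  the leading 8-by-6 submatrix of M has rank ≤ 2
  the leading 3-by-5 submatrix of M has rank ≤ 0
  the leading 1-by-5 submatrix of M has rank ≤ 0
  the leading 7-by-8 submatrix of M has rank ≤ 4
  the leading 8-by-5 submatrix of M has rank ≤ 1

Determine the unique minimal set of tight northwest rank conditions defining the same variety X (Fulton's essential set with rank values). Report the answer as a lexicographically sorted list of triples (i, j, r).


Rank table r_w(12×12) implied by the 34 constraints:

  R[1]: 0 0 0 0 0 0 0 0 0 0 1 1
  R[2]: 0 0 0 0 0 0 0 1 1 1 2 2
  R[3]: 0 0 0 0 0 1 1 2 2 2 3 3
  R[4]: 1 1 1 1 1 2 2 3 3 3 4 4
  R[5]: 1 1 1 1 1 2 3 4 4 4 5 5
  R[6]: 1 1 1 1 1 2 3 4 5 5 6 6
  R[7]: 1 1 1 1 1 2 3 4 5 5 6 7
  R[8]: 1 1 1 1 1 2 3 4 5 6 7 8
  R[9]: 1 1 1 1 2 3 4 5 6 7 8 9
  R[10]: 1 2 2 2 3 4 5 6 7 8 9 10
  R[11]: 1 2 3 3 4 5 6 7 8 9 10 11
  R[12]: 1 2 3 4 5 6 7 8 9 10 11 12

giving w = (11, 8, 6, 1, 7, 9, 12, 10, 5, 2, 3, 4) via Δ²R.

|D(w)|=42, |Ess(w)|=6:

[(1, 10, 0), (2, 7, 0), (3, 5, 0), (7, 10, 5), (8, 5, 1), (9, 4, 1)]


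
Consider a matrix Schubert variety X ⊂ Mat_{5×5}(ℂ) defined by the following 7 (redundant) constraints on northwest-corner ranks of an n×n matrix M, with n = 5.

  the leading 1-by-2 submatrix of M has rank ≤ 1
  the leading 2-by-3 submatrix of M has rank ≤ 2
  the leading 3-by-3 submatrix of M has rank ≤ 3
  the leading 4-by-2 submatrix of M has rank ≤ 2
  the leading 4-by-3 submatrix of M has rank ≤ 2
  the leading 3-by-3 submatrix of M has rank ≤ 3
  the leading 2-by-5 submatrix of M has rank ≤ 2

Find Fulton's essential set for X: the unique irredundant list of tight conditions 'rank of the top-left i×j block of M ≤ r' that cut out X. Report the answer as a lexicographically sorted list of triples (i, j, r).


Rank table r_w(5×5) implied by the 7 constraints:

  row 1: 1 | 1 | 1 | 1 | 1
  row 2: 1 | 2 | 2 | 2 | 2
  row 3: 1 | 2 | 2 | 3 | 3
  row 4: 1 | 2 | 2 | 3 | 4
  row 5: 1 | 2 | 3 | 4 | 5

second differences of R give the permutation w = (1, 2, 4, 5, 3).

Rothe diagram D(w) (2 cells), 1 SE-corner (essential condition):

[(4, 3, 2)]


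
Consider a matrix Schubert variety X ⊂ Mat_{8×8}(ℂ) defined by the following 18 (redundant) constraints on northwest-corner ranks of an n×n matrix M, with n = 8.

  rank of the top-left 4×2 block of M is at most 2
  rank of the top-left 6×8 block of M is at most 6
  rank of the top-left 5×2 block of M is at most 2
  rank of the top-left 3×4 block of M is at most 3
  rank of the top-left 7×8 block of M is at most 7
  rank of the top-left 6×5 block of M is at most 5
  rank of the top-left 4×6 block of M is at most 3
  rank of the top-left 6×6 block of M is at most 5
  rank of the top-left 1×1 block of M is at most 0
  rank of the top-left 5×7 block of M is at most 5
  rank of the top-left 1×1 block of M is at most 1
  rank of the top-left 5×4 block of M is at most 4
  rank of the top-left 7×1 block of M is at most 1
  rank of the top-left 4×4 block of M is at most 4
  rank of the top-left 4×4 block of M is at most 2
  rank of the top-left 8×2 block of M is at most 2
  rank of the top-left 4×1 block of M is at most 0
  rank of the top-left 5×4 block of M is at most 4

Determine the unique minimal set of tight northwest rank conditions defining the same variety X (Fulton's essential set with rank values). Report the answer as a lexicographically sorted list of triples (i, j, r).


The tightest implied rank at each (i,j), from the 18 conditions:

  i=1: 0  1  1  1  1  1  1  1
  i=2: 0  1  2  2  2  2  2  2
  i=3: 0  1  2  2  3  3  3  3
  i=4: 0  1  2  2  3  3  4  4
  i=5: 1  2  3  3  4  4  5  5
  i=6: 1  2  3  4  5  5  6  6
  i=7: 1  2  3  4  5  6  7  7
  i=8: 1  2  3  4  5  6  7  8

so w = (2, 3, 5, 7, 1, 4, 6, 8).

Rothe diagram D(w) (7 cells), 3 SE-corners (essential conditions):

[(4, 1, 0), (4, 4, 2), (4, 6, 3)]


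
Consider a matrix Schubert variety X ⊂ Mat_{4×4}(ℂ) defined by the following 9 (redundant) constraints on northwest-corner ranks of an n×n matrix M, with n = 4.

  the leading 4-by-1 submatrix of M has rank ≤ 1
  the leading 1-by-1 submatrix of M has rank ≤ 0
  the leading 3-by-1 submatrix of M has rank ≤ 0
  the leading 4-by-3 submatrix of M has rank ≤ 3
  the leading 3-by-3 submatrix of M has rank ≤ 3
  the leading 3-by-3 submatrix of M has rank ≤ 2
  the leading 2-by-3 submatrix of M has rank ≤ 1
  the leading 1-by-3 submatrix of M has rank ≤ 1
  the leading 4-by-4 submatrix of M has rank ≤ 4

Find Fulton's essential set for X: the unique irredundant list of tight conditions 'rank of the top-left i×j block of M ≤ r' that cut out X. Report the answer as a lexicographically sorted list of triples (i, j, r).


The tightest implied rank at each (i,j), from the 9 conditions:

  R[1]: 0, 1, 1, 1
  R[2]: 0, 1, 1, 2
  R[3]: 0, 1, 2, 3
  R[4]: 1, 2, 3, 4

the unique w with this rank table is (2, 4, 3, 1).

D(w) has 4 cells with 2 SE-corners; essential set:

[(2, 3, 1), (3, 1, 0)]


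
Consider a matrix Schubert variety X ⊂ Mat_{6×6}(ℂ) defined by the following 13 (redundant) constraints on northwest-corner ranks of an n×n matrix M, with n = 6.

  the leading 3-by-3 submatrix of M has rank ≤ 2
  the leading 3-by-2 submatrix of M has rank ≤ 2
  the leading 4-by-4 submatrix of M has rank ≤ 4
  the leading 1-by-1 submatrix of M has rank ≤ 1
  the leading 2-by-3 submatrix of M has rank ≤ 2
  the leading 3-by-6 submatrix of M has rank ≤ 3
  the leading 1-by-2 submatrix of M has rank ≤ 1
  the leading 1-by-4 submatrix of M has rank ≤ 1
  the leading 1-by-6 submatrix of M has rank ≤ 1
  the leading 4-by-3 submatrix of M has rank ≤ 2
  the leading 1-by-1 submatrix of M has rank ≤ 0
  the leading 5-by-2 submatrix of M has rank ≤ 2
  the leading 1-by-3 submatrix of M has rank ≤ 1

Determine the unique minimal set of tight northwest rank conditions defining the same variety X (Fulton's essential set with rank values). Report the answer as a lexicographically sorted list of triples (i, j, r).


Computing R[i][j] = min implied NW-rank bound (n=6, 13 conditions):

  i=1: 0 1 1 1 1 1
  i=2: 1 2 2 2 2 2
  i=3: 1 2 2 3 3 3
  i=4: 1 2 2 3 4 4
  i=5: 1 2 3 4 5 5
  i=6: 1 2 3 4 5 6

second differences of R give the permutation w = (2, 1, 4, 5, 3, 6).

Rothe diagram D(w) (3 cells), 2 SE-corners (essential conditions):

[(1, 1, 0), (4, 3, 2)]


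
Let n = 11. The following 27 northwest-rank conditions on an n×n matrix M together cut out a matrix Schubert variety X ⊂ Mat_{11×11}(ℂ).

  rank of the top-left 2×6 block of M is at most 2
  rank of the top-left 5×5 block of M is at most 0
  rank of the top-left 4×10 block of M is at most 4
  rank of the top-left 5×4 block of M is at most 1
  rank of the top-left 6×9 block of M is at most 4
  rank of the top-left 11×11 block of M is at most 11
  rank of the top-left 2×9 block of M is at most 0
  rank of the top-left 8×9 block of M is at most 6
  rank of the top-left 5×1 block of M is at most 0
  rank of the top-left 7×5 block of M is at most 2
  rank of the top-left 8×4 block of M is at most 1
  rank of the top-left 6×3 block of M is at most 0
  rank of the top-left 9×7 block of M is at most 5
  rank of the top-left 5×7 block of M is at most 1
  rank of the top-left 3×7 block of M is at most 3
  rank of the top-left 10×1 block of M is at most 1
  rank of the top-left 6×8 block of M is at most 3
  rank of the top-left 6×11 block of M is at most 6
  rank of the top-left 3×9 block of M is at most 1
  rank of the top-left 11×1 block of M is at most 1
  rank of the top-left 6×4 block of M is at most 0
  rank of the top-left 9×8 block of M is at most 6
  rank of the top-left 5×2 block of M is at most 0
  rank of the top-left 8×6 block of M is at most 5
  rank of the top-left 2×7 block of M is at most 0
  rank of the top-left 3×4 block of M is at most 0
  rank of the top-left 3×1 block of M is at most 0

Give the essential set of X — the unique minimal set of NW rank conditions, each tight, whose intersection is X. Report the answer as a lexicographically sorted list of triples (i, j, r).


Rank table r_w(11×11) implied by the 27 constraints:

  R[1]: 0  0  0  0  0  0  0  0  0  1  1
  R[2]: 0  0  0  0  0  0  0  0  0  1  2
  R[3]: 0  0  0  0  0  1  1  1  1  2  3
  R[4]: 0  0  0  0  0  1  1  2  2  3  4
  R[5]: 0  0  0  0  0  1  1  2  3  4  5
  R[6]: 0  0  0  0  1  2  2  3  4  5  6
  R[7]: 1  1  1  1  2  3  3  4  5  6  7
  R[8]: 1  1  1  1  2  3  4  5  6  7  8
  R[9]: 1  2  2  2  3  4  5  6  7  8  9
  R[10]: 1  2  3  3  4  5  6  7  8  9  10
  R[11]: 1  2  3  4  5  6  7  8  9  10  11

hence w(1..11) = (10, 11, 6, 8, 9, 5, 1, 7, 2, 3, 4).

5 SE-corners of the 42-cell Rothe diagram give Ess(w):

[(2, 9, 0), (5, 5, 0), (5, 7, 1), (6, 4, 0), (8, 4, 1)]


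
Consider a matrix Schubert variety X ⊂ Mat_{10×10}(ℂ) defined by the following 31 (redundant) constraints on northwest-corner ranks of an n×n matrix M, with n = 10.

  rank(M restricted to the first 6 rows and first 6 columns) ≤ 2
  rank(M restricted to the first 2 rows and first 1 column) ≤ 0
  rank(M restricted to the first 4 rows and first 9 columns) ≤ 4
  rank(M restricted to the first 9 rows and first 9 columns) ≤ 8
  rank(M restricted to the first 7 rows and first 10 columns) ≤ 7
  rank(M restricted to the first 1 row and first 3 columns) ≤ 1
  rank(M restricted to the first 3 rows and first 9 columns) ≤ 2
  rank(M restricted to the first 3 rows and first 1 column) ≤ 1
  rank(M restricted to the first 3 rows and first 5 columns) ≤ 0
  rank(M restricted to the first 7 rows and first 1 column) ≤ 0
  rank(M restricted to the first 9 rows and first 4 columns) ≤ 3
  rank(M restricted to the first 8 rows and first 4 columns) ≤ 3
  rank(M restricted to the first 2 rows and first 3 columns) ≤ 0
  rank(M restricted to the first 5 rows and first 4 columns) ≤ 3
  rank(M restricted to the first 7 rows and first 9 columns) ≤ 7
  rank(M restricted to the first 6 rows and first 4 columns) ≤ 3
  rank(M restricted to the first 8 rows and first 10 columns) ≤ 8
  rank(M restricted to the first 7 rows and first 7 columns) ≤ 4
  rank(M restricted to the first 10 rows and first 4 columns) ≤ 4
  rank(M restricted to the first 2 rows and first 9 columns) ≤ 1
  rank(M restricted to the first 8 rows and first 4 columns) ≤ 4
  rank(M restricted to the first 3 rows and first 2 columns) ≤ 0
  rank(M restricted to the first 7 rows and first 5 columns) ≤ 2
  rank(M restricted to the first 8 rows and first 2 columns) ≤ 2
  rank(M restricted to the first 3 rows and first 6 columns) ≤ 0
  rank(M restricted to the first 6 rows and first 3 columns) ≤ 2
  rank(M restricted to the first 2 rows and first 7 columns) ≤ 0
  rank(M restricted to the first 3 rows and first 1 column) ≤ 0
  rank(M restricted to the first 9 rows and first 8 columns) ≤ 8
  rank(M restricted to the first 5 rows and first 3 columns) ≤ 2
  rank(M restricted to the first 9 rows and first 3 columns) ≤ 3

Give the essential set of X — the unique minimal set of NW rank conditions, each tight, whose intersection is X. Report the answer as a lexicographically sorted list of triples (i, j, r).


Computing R[i][j] = min implied NW-rank bound (n=10, 31 conditions):

  0 0 0 0 0 0 0 1 1 1
  0 0 0 0 0 0 0 1 1 2
  0 0 0 0 0 0 1 2 2 3
  0 1 1 1 1 1 2 3 3 4
  0 1 2 2 2 2 3 4 4 5
  0 1 2 2 2 2 3 4 5 6
  0 1 2 2 2 3 4 5 6 7
  1 2 3 3 3 4 5 6 7 8
  1 2 3 3 4 5 6 7 8 9
  1 2 3 4 5 6 7 8 9 10

giving w = (8, 10, 7, 2, 3, 9, 6, 1, 5, 4) via Δ²R.

7 SE-corners of the 31-cell Rothe diagram give Ess(w):

[(2, 7, 0), (2, 9, 1), (3, 6, 0), (6, 6, 2), (7, 1, 0), (7, 5, 2), (9, 4, 3)]


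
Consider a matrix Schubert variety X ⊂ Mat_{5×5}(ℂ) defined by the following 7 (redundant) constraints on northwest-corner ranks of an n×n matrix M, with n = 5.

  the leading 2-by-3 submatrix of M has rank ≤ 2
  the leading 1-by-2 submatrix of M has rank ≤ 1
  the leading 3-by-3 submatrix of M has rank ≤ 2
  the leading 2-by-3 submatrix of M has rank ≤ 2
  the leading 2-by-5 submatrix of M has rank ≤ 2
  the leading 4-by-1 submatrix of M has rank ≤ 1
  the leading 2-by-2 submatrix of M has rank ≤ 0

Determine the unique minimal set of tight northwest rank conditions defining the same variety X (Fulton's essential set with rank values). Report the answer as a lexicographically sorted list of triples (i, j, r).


Computing R[i][j] = min implied NW-rank bound (n=5, 7 conditions):

  row 1: 0  0  1  1  1
  row 2: 0  0  1  2  2
  row 3: 1  1  2  3  3
  row 4: 1  2  3  4  4
  row 5: 1  2  3  4  5

so w = (3, 4, 1, 2, 5).

Fulton essential set (1 of the 4 Rothe cells):

[(2, 2, 0)]


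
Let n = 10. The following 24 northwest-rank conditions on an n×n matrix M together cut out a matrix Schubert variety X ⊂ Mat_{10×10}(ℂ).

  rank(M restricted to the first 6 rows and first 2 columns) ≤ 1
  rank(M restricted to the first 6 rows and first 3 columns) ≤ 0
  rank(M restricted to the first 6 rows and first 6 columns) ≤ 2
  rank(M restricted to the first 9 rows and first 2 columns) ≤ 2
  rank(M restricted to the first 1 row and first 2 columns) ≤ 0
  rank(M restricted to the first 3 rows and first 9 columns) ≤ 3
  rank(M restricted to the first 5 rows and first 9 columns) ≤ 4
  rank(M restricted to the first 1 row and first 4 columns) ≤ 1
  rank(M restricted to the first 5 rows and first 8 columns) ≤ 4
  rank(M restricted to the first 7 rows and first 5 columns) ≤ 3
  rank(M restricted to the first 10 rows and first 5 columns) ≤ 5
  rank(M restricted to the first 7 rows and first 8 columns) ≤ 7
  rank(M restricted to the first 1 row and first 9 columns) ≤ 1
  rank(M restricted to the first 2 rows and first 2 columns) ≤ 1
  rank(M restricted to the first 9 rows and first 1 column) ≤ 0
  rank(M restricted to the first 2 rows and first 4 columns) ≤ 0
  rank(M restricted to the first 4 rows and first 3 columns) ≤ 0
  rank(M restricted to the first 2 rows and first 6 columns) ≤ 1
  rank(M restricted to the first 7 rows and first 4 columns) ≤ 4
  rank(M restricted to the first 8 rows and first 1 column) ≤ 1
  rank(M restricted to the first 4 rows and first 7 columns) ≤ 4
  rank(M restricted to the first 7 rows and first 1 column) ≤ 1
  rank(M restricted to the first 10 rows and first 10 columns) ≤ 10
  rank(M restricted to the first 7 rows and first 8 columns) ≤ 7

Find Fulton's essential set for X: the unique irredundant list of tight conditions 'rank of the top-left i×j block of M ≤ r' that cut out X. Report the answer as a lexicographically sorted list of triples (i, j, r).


Recovering R(i,j) via the rank-extension bound from the 24 conditions:

  row 1: 0 0 0 0 1 1 1 1 1 1
  row 2: 0 0 0 0 1 1 2 2 2 2
  row 3: 0 0 0 1 2 2 3 3 3 3
  row 4: 0 0 0 1 2 2 3 4 4 4
  row 5: 0 0 0 1 2 2 3 4 4 5
  row 6: 0 0 0 1 2 2 3 4 5 6
  row 7: 0 1 1 2 3 3 4 5 6 7
  row 8: 0 1 2 3 4 4 5 6 7 8
  row 9: 0 1 2 3 4 5 6 7 8 9
  row 10: 1 2 3 4 5 6 7 8 9 10

second differences of R give the permutation w = (5, 7, 4, 8, 10, 9, 2, 3, 6, 1).

|D(w)|=28, |Ess(w)|=6:

[(2, 4, 0), (2, 6, 1), (5, 9, 4), (6, 3, 0), (6, 6, 2), (9, 1, 0)]


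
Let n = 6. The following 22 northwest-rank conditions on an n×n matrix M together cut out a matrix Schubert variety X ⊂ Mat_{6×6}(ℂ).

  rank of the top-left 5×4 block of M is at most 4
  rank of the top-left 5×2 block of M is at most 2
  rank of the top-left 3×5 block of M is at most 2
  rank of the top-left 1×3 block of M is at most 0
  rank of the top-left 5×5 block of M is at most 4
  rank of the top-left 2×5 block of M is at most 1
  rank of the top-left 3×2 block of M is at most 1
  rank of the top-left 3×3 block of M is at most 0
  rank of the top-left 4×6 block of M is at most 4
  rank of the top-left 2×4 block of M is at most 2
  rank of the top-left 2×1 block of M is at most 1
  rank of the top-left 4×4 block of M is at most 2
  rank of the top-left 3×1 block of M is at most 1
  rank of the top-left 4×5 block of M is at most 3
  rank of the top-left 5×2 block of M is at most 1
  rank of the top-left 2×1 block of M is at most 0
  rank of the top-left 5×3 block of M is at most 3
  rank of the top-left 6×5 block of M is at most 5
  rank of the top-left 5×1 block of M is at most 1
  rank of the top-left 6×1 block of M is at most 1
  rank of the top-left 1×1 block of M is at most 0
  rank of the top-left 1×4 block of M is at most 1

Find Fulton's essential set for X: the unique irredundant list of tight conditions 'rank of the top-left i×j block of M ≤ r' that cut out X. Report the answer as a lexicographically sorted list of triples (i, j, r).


Computing R[i][j] = min implied NW-rank bound (n=6, 22 conditions):

  row 1: 0 0 0 1 1 1
  row 2: 0 0 0 1 1 2
  row 3: 0 0 0 1 2 3
  row 4: 1 1 1 2 3 4
  row 5: 1 1 2 3 4 5
  row 6: 1 2 3 4 5 6

the unique w with this rank table is (4, 6, 5, 1, 3, 2).

3 SE-corners of the 11-cell Rothe diagram give Ess(w):

[(2, 5, 1), (3, 3, 0), (5, 2, 1)]


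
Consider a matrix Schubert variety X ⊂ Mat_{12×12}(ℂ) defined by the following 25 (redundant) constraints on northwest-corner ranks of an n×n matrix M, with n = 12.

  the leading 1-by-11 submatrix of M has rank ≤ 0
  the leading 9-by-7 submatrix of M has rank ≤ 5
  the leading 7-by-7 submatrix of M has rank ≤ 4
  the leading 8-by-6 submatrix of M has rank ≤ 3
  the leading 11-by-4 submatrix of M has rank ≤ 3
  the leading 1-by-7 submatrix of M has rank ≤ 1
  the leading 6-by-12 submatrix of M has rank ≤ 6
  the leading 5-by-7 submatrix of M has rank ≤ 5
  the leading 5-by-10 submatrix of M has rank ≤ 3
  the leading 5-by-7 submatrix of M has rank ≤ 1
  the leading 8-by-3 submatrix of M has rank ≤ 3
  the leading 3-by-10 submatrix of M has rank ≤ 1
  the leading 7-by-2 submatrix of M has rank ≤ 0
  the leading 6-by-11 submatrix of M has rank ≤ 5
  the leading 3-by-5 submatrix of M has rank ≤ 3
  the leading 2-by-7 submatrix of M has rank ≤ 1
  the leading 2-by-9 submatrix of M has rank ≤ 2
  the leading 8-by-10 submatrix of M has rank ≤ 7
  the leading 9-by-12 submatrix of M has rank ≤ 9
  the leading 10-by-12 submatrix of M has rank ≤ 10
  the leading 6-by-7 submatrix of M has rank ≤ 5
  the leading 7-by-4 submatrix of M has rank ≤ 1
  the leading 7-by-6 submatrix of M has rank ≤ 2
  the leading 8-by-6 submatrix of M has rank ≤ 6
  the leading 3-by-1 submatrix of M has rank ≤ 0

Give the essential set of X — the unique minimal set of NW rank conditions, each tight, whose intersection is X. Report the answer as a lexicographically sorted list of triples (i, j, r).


Propagating the 25 rank bounds to every northwest block:

  0  0  0  0  0  0  0  0  0  0  0  1
  0  0  1  1  1  1  1  1  1  1  1  2
  0  0  1  1  1  1  1  1  1  1  2  3
  0  0  1  1  1  1  1  2  2  2  3  4
  0  0  1  1  1  1  1  2  3  3  4  5
  0  0  1  1  2  2  2  3  4  4  5  6
  0  0  1  1  2  2  3  4  5  5  6  7
  1  1  2  2  3  3  4  5  6  6  7  8
  1  2  3  3  4  4  5  6  7  7  8  9
  1  2  3  3  4  5  6  7  8  8  9  10
  1  2  3  3  4  5  6  7  8  9  10  11
  1  2  3  4  5  6  7  8  9  10  11  12

giving w = (12, 3, 11, 8, 9, 5, 7, 1, 2, 6, 10, 4) via Δ²R.

D(w) has 43 cells with 7 SE-corners; essential set:

[(1, 11, 0), (3, 10, 1), (5, 7, 1), (7, 2, 0), (7, 4, 1), (7, 6, 2), (11, 4, 3)]


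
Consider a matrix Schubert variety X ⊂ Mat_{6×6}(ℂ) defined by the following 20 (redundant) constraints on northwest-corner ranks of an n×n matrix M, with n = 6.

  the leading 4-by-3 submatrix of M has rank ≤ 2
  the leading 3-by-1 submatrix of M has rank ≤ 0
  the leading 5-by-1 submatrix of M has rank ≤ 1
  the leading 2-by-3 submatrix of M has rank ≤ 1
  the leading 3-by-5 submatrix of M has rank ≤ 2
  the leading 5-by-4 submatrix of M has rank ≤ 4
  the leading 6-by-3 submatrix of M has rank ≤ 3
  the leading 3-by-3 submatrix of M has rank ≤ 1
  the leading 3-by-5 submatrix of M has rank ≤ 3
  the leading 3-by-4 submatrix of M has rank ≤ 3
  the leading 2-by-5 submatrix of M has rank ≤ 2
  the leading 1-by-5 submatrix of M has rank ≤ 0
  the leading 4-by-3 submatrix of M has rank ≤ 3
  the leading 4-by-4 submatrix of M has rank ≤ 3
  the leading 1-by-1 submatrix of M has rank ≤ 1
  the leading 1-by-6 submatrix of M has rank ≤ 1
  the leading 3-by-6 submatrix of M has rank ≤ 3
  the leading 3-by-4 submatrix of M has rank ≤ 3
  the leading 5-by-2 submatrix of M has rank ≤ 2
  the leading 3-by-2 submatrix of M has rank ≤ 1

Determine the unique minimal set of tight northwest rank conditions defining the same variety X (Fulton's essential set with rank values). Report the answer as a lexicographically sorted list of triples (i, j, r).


Recovering R(i,j) via the rank-extension bound from the 20 conditions:

  0 0 0 0 0 1
  0 1 1 1 1 2
  0 1 1 2 2 3
  1 2 2 3 3 4
  1 2 3 4 4 5
  1 2 3 4 5 6

second differences of R give the permutation w = (6, 2, 4, 1, 3, 5).

Rothe diagram D(w) (8 cells), 3 SE-corners (essential conditions):

[(1, 5, 0), (3, 1, 0), (3, 3, 1)]


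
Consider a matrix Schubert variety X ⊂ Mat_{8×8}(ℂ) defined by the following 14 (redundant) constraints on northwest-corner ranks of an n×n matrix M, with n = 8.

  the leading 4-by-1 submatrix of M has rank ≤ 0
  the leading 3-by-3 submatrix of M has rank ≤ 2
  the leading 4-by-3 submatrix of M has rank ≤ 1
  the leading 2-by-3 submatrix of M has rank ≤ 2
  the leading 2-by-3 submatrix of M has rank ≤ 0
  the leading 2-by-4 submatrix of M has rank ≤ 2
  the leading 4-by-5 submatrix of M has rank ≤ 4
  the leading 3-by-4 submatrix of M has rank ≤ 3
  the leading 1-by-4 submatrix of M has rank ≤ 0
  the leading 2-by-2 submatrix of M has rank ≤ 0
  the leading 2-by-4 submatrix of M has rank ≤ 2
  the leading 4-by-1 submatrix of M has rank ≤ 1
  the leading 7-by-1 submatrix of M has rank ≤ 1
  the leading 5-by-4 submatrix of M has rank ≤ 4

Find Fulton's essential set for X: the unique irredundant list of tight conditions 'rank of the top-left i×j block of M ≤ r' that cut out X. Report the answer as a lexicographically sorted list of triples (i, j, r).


Computing R[i][j] = min implied NW-rank bound (n=8, 14 conditions):

  R[1]: 0  0  0  0  1  1  1  1
  R[2]: 0  0  0  1  2  2  2  2
  R[3]: 0  1  1  2  3  3  3  3
  R[4]: 0  1  1  2  3  4  4  4
  R[5]: 1  2  2  3  4  5  5  5
  R[6]: 1  2  3  4  5  6  6  6
  R[7]: 1  2  3  4  5  6  7  7
  R[8]: 1  2  3  4  5  6  7  8

reading off 1-entries of Δ²R: w = (5, 4, 2, 6, 1, 3, 7, 8).

Fulton essential set (4 of the 10 Rothe cells):

[(1, 4, 0), (2, 3, 0), (4, 1, 0), (4, 3, 1)]


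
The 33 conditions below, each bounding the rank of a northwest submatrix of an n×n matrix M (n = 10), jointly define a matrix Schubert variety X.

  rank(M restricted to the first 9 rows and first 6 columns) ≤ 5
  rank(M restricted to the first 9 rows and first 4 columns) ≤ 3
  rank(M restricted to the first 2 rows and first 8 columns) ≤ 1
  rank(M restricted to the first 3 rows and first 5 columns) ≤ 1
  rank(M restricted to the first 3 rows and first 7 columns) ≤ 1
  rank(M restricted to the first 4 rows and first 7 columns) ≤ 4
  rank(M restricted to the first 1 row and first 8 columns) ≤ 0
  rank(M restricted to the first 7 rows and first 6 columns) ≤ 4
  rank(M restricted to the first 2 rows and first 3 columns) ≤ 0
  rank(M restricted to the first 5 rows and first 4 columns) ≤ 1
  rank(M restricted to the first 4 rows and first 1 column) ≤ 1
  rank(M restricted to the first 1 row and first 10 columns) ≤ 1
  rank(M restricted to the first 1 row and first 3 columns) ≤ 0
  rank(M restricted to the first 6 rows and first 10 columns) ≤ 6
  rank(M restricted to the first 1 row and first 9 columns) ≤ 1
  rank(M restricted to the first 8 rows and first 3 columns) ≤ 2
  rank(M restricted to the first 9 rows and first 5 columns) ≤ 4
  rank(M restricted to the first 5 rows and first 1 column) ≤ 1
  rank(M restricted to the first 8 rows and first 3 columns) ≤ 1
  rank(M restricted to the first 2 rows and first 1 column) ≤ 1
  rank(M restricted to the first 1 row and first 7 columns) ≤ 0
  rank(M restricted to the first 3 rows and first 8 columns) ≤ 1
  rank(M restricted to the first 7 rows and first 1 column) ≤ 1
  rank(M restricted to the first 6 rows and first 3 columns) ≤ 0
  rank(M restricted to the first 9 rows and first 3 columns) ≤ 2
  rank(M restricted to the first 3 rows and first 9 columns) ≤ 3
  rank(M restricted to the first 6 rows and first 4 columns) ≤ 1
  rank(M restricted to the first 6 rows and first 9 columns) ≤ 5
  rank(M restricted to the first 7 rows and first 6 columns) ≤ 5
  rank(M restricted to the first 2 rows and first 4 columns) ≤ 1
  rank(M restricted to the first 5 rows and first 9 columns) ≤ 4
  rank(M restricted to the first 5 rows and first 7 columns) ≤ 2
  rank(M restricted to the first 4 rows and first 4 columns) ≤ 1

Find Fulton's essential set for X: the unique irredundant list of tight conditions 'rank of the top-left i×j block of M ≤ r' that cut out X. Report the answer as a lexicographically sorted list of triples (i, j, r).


Computing R[i][j] = min implied NW-rank bound (n=10, 33 conditions):

  i=1: 0 0 0 0 0 0 0 0 1 1
  i=2: 0 0 0 1 1 1 1 1 2 2
  i=3: 0 0 0 1 1 1 1 1 2 3
  i=4: 0 0 0 1 2 2 2 2 3 4
  i=5: 0 0 0 1 2 2 2 3 4 5
  i=6: 0 0 0 1 2 3 3 4 5 6
  i=7: 1 1 1 2 3 4 4 5 6 7
  i=8: 1 1 1 2 3 4 5 6 7 8
  i=9: 1 2 2 3 4 5 6 7 8 9
  i=10: 1 2 3 4 5 6 7 8 9 10

the unique w with this rank table is (9, 4, 10, 5, 8, 6, 1, 7, 2, 3).

|D(w)|=31, |Ess(w)|=5:

[(1, 8, 0), (3, 8, 1), (5, 7, 2), (6, 3, 0), (8, 3, 1)]


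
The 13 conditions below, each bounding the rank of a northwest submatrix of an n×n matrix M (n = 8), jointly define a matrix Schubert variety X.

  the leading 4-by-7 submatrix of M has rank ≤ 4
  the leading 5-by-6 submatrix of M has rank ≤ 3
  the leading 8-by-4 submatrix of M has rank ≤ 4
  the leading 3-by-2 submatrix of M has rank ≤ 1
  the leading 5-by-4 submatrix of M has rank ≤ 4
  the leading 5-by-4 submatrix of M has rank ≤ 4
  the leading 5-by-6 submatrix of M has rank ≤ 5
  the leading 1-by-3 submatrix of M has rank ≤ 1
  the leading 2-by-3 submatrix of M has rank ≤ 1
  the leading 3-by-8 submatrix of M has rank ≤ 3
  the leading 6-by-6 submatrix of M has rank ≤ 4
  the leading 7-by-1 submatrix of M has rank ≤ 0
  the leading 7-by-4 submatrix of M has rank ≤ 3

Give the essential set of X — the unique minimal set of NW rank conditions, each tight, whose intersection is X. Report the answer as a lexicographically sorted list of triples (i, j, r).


Rank table r_w(8×8) implied by the 13 constraints:

  0 | 1 | 1 | 1 | 1 | 1 | 1 | 1
  0 | 1 | 1 | 2 | 2 | 2 | 2 | 2
  0 | 1 | 2 | 3 | 3 | 3 | 3 | 3
  0 | 1 | 2 | 3 | 3 | 3 | 4 | 4
  0 | 1 | 2 | 3 | 3 | 3 | 4 | 5
  0 | 1 | 2 | 3 | 4 | 4 | 5 | 6
  0 | 1 | 2 | 3 | 4 | 5 | 6 | 7
  1 | 2 | 3 | 4 | 5 | 6 | 7 | 8

hence w(1..8) = (2, 4, 3, 7, 8, 5, 6, 1).

ℓ(w)=12; the 3 essential cells (i,j,r):

[(2, 3, 1), (5, 6, 3), (7, 1, 0)]


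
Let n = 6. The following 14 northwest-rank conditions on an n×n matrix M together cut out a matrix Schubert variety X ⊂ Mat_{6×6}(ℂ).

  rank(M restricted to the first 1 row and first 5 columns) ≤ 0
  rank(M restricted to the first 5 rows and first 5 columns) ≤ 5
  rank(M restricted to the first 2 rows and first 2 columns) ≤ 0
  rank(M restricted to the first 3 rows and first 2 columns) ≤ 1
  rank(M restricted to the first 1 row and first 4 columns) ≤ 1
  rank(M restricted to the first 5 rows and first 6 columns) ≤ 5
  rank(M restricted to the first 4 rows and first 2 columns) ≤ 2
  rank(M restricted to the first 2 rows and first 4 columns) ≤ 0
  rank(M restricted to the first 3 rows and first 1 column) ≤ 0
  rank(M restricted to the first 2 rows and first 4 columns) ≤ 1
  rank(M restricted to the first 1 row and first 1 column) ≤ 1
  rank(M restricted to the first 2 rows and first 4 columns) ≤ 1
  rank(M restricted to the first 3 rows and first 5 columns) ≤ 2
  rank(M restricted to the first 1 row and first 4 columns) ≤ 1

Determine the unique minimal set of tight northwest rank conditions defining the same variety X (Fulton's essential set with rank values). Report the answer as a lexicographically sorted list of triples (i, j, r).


Propagating the 14 rank bounds to every northwest block:

  0  0  0  0  0  1
  0  0  0  0  1  2
  0  1  1  1  2  3
  1  2  2  2  3  4
  1  2  3  3  4  5
  1  2  3  4  5  6

second differences of R give the permutation w = (6, 5, 2, 1, 3, 4).

Rothe diagram D(w) (10 cells), 3 SE-corners (essential conditions):

[(1, 5, 0), (2, 4, 0), (3, 1, 0)]


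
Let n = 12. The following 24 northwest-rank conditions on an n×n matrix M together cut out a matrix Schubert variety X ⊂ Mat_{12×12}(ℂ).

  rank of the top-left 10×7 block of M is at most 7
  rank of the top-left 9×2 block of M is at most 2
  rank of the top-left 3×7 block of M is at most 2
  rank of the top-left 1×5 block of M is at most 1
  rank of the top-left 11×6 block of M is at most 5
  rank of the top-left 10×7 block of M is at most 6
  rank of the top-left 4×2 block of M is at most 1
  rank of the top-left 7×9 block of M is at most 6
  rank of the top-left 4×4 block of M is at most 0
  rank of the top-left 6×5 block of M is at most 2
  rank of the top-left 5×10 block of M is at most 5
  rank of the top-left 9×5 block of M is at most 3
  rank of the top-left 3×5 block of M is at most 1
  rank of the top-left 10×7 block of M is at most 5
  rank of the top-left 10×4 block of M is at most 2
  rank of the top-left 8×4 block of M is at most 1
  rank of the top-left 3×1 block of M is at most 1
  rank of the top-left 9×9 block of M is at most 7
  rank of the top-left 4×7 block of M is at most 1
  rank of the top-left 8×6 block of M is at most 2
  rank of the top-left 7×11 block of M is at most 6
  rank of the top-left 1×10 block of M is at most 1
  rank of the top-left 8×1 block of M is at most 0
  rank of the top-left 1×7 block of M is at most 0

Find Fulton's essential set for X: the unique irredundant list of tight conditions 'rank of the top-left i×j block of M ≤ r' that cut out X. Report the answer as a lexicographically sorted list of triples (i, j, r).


Rank table r_w(12×12) implied by the 24 constraints:

  R[1]: 0 0 0 0 0 0 0 1 1 1 1 1
  R[2]: 0 0 0 0 1 1 1 2 2 2 2 2
  R[3]: 0 0 0 0 1 1 1 2 3 3 3 3
  R[4]: 0 0 0 0 1 1 1 2 3 4 4 4
  R[5]: 0 1 1 1 2 2 2 3 4 5 5 5
  R[6]: 0 1 1 1 2 2 3 4 5 6 6 6
  R[7]: 0 1 1 1 2 2 3 4 5 6 6 7
  R[8]: 0 1 1 1 2 2 3 4 5 6 7 8
  R[9]: 1 2 2 2 3 3 4 5 6 7 8 9
  R[10]: 1 2 2 2 3 4 5 6 7 8 9 10
  R[11]: 1 2 3 3 4 5 6 7 8 9 10 11
  R[12]: 1 2 3 4 5 6 7 8 9 10 11 12

second differences of R give the permutation w = (8, 5, 9, 10, 2, 7, 12, 11, 1, 6, 3, 4).

ℓ(w)=39; the 8 essential cells (i,j,r):

[(1, 7, 0), (4, 4, 0), (4, 7, 1), (7, 11, 6), (8, 1, 0), (8, 4, 1), (8, 6, 2), (10, 4, 2)]
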